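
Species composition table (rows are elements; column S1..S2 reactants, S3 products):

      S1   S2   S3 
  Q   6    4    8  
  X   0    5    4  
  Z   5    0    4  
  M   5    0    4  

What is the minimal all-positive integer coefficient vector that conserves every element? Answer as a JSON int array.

Q: 4·6+4·4 = 40 | 5·8 = 40
X: 4·0+4·5 = 20 | 5·4 = 20
Z: 4·5+4·0 = 20 | 5·4 = 20
M: 4·5+4·0 = 20 | 5·4 = 20
gcd(4,4,5) = 1

Coefficients: [4, 4, 5]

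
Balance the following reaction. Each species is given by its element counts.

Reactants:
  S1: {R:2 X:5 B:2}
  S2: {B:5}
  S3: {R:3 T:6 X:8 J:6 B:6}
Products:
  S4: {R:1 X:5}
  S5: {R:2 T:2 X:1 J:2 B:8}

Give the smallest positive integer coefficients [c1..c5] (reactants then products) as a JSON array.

R: 4·2+2·0+1·3 = 11 | 5·1+3·2 = 11
T: 4·0+2·0+1·6 = 6 | 5·0+3·2 = 6
X: 4·5+2·0+1·8 = 28 | 5·5+3·1 = 28
J: 4·0+2·0+1·6 = 6 | 5·0+3·2 = 6
B: 4·2+2·5+1·6 = 24 | 5·0+3·8 = 24
gcd(4,2,1,5,3) = 1

Coefficients: [4, 2, 1, 5, 3]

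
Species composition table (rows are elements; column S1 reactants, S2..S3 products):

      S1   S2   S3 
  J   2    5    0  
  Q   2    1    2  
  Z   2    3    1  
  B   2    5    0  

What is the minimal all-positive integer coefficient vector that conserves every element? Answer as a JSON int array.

Coefficients: [5, 2, 4]

J: 5·2 = 10 | 2·5+4·0 = 10
Q: 5·2 = 10 | 2·1+4·2 = 10
Z: 5·2 = 10 | 2·3+4·1 = 10
B: 5·2 = 10 | 2·5+4·0 = 10
gcd(5,2,4) = 1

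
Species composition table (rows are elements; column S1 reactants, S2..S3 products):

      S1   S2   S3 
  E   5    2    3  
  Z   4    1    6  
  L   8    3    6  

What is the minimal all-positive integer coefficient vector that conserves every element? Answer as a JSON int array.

E: 3·5 = 15 | 6·2+1·3 = 15
Z: 3·4 = 12 | 6·1+1·6 = 12
L: 3·8 = 24 | 6·3+1·6 = 24
gcd(3,6,1) = 1

Coefficients: [3, 6, 1]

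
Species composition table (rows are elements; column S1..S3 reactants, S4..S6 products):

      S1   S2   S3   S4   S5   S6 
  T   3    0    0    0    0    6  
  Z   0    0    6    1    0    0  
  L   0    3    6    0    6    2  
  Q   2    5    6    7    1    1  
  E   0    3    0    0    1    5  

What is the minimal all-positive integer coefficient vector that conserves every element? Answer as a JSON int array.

Coefficients: [6, 6, 1, 6, 3, 3]

T: 6·3+6·0+1·0 = 18 | 6·0+3·0+3·6 = 18
Z: 6·0+6·0+1·6 = 6 | 6·1+3·0+3·0 = 6
L: 6·0+6·3+1·6 = 24 | 6·0+3·6+3·2 = 24
Q: 6·2+6·5+1·6 = 48 | 6·7+3·1+3·1 = 48
E: 6·0+6·3+1·0 = 18 | 6·0+3·1+3·5 = 18
gcd(6,6,1,6,3,3) = 1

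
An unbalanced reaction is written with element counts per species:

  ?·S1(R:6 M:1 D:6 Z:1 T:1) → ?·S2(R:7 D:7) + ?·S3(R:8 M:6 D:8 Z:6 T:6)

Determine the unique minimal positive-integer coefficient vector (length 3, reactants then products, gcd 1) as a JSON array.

Coefficients: [6, 4, 1]

R: 6·6 = 36 | 4·7+1·8 = 36
M: 6·1 = 6 | 4·0+1·6 = 6
D: 6·6 = 36 | 4·7+1·8 = 36
Z: 6·1 = 6 | 4·0+1·6 = 6
T: 6·1 = 6 | 4·0+1·6 = 6
gcd(6,4,1) = 1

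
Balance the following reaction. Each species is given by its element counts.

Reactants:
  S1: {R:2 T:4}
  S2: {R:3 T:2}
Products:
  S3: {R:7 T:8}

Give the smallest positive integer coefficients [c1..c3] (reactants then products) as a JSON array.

Coefficients: [5, 6, 4]

R: 5·2+6·3 = 28 | 4·7 = 28
T: 5·4+6·2 = 32 | 4·8 = 32
gcd(5,6,4) = 1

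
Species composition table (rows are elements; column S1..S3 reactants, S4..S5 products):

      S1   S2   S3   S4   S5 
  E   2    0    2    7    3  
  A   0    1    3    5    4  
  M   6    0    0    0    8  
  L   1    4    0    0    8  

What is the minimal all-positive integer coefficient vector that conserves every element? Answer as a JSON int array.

Coefficients: [4, 5, 4, 1, 3]

E: 4·2+5·0+4·2 = 16 | 1·7+3·3 = 16
A: 4·0+5·1+4·3 = 17 | 1·5+3·4 = 17
M: 4·6+5·0+4·0 = 24 | 1·0+3·8 = 24
L: 4·1+5·4+4·0 = 24 | 1·0+3·8 = 24
gcd(4,5,4,1,3) = 1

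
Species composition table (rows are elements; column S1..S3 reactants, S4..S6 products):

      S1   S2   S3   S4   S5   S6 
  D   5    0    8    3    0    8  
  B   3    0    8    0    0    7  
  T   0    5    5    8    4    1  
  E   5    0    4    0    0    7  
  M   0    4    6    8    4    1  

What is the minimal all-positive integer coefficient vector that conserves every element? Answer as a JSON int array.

Coefficients: [6, 3, 3, 2, 2, 6]

D: 6·5+3·0+3·8 = 54 | 2·3+2·0+6·8 = 54
B: 6·3+3·0+3·8 = 42 | 2·0+2·0+6·7 = 42
T: 6·0+3·5+3·5 = 30 | 2·8+2·4+6·1 = 30
E: 6·5+3·0+3·4 = 42 | 2·0+2·0+6·7 = 42
M: 6·0+3·4+3·6 = 30 | 2·8+2·4+6·1 = 30
gcd(6,3,3,2,2,6) = 1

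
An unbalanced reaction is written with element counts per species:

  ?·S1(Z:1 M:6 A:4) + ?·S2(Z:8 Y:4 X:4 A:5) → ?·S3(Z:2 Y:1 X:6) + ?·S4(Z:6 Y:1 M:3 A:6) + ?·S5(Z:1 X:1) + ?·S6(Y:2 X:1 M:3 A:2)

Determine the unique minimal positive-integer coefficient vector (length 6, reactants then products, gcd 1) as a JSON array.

Coefficients: [5, 4, 1, 5, 5, 5]

Z: 5·1+4·8 = 37 | 1·2+5·6+5·1+5·0 = 37
Y: 5·0+4·4 = 16 | 1·1+5·1+5·0+5·2 = 16
X: 5·0+4·4 = 16 | 1·6+5·0+5·1+5·1 = 16
M: 5·6+4·0 = 30 | 1·0+5·3+5·0+5·3 = 30
A: 5·4+4·5 = 40 | 1·0+5·6+5·0+5·2 = 40
gcd(5,4,1,5,5,5) = 1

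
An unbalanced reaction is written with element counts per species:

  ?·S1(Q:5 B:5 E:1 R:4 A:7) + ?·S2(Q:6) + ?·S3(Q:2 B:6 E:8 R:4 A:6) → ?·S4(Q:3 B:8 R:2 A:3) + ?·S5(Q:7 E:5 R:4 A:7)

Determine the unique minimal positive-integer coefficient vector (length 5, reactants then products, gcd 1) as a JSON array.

Q: 6·5+4·6+3·2 = 60 | 6·3+6·7 = 60
B: 6·5+4·0+3·6 = 48 | 6·8+6·0 = 48
E: 6·1+4·0+3·8 = 30 | 6·0+6·5 = 30
R: 6·4+4·0+3·4 = 36 | 6·2+6·4 = 36
A: 6·7+4·0+3·6 = 60 | 6·3+6·7 = 60
gcd(6,4,3,6,6) = 1

Coefficients: [6, 4, 3, 6, 6]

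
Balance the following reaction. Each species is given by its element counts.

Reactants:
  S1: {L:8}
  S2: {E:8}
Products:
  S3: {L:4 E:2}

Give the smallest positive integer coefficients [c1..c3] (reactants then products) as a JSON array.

Coefficients: [2, 1, 4]

L: 2·8+1·0 = 16 | 4·4 = 16
E: 2·0+1·8 = 8 | 4·2 = 8
gcd(2,1,4) = 1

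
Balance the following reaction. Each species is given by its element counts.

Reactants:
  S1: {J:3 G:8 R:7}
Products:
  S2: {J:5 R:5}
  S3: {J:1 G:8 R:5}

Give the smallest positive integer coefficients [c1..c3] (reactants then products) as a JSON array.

Coefficients: [5, 2, 5]

J: 5·3 = 15 | 2·5+5·1 = 15
G: 5·8 = 40 | 2·0+5·8 = 40
R: 5·7 = 35 | 2·5+5·5 = 35
gcd(5,2,5) = 1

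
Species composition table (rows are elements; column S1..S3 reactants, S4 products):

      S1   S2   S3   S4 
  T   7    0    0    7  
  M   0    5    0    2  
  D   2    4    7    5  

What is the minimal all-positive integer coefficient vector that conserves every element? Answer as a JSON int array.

T: 5·7+2·0+1·0 = 35 | 5·7 = 35
M: 5·0+2·5+1·0 = 10 | 5·2 = 10
D: 5·2+2·4+1·7 = 25 | 5·5 = 25
gcd(5,2,1,5) = 1

Coefficients: [5, 2, 1, 5]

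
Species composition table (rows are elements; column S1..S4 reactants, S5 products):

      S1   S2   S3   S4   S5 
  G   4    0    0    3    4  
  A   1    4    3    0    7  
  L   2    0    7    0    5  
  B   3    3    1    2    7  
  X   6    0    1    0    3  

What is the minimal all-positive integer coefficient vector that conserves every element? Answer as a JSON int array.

G: 2·4+6·0+3·0+4·3 = 20 | 5·4 = 20
A: 2·1+6·4+3·3+4·0 = 35 | 5·7 = 35
L: 2·2+6·0+3·7+4·0 = 25 | 5·5 = 25
B: 2·3+6·3+3·1+4·2 = 35 | 5·7 = 35
X: 2·6+6·0+3·1+4·0 = 15 | 5·3 = 15
gcd(2,6,3,4,5) = 1

Coefficients: [2, 6, 3, 4, 5]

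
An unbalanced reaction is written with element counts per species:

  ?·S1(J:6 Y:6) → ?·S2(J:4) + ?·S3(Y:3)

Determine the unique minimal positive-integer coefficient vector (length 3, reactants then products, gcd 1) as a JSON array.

Coefficients: [2, 3, 4]

J: 2·6 = 12 | 3·4+4·0 = 12
Y: 2·6 = 12 | 3·0+4·3 = 12
gcd(2,3,4) = 1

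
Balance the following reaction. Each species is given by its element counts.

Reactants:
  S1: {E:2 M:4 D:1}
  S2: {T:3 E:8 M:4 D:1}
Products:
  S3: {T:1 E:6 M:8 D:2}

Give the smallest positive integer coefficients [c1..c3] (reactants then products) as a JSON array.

T: 5·0+1·3 = 3 | 3·1 = 3
E: 5·2+1·8 = 18 | 3·6 = 18
M: 5·4+1·4 = 24 | 3·8 = 24
D: 5·1+1·1 = 6 | 3·2 = 6
gcd(5,1,3) = 1

Coefficients: [5, 1, 3]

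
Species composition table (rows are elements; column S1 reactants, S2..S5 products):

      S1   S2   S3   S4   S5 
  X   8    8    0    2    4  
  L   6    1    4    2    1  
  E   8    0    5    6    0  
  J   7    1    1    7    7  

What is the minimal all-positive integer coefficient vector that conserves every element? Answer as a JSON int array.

X: 4·8 = 32 | 3·8+4·0+2·2+1·4 = 32
L: 4·6 = 24 | 3·1+4·4+2·2+1·1 = 24
E: 4·8 = 32 | 3·0+4·5+2·6+1·0 = 32
J: 4·7 = 28 | 3·1+4·1+2·7+1·7 = 28
gcd(4,3,4,2,1) = 1

Coefficients: [4, 3, 4, 2, 1]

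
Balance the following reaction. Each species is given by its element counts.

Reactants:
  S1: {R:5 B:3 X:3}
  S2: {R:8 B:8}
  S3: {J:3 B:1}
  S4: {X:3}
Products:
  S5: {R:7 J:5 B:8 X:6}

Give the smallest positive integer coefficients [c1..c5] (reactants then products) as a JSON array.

Coefficients: [1, 2, 5, 5, 3]

R: 1·5+2·8+5·0+5·0 = 21 | 3·7 = 21
J: 1·0+2·0+5·3+5·0 = 15 | 3·5 = 15
B: 1·3+2·8+5·1+5·0 = 24 | 3·8 = 24
X: 1·3+2·0+5·0+5·3 = 18 | 3·6 = 18
gcd(1,2,5,5,3) = 1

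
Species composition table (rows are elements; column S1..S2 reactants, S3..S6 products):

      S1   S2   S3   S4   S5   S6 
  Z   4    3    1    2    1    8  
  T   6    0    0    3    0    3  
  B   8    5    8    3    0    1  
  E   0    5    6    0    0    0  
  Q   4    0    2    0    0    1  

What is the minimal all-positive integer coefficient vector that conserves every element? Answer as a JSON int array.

Z: 3·4+6·3 = 30 | 5·1+4·2+1·1+2·8 = 30
T: 3·6+6·0 = 18 | 5·0+4·3+1·0+2·3 = 18
B: 3·8+6·5 = 54 | 5·8+4·3+1·0+2·1 = 54
E: 3·0+6·5 = 30 | 5·6+4·0+1·0+2·0 = 30
Q: 3·4+6·0 = 12 | 5·2+4·0+1·0+2·1 = 12
gcd(3,6,5,4,1,2) = 1

Coefficients: [3, 6, 5, 4, 1, 2]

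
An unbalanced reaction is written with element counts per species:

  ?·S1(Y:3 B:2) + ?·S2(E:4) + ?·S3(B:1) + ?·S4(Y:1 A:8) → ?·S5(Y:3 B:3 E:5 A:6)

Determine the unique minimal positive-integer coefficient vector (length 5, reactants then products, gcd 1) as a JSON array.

Y: 3·3+5·0+6·0+3·1 = 12 | 4·3 = 12
B: 3·2+5·0+6·1+3·0 = 12 | 4·3 = 12
E: 3·0+5·4+6·0+3·0 = 20 | 4·5 = 20
A: 3·0+5·0+6·0+3·8 = 24 | 4·6 = 24
gcd(3,5,6,3,4) = 1

Coefficients: [3, 5, 6, 3, 4]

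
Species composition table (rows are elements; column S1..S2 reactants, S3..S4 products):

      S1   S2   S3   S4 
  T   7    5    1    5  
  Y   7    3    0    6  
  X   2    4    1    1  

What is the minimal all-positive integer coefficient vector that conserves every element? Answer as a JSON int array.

Coefficients: [3, 1, 6, 4]

T: 3·7+1·5 = 26 | 6·1+4·5 = 26
Y: 3·7+1·3 = 24 | 6·0+4·6 = 24
X: 3·2+1·4 = 10 | 6·1+4·1 = 10
gcd(3,1,6,4) = 1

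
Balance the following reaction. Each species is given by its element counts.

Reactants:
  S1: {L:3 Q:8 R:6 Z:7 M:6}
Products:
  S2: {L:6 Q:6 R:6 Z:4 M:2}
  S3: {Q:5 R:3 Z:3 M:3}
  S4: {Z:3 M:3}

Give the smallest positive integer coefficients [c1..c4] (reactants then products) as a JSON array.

Coefficients: [6, 3, 6, 4]

L: 6·3 = 18 | 3·6+6·0+4·0 = 18
Q: 6·8 = 48 | 3·6+6·5+4·0 = 48
R: 6·6 = 36 | 3·6+6·3+4·0 = 36
Z: 6·7 = 42 | 3·4+6·3+4·3 = 42
M: 6·6 = 36 | 3·2+6·3+4·3 = 36
gcd(6,3,6,4) = 1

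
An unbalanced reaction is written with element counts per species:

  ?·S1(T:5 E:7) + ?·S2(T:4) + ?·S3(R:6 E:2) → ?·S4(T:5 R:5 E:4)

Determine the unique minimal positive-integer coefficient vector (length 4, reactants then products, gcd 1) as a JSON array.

Coefficients: [2, 5, 5, 6]

T: 2·5+5·4+5·0 = 30 | 6·5 = 30
R: 2·0+5·0+5·6 = 30 | 6·5 = 30
E: 2·7+5·0+5·2 = 24 | 6·4 = 24
gcd(2,5,5,6) = 1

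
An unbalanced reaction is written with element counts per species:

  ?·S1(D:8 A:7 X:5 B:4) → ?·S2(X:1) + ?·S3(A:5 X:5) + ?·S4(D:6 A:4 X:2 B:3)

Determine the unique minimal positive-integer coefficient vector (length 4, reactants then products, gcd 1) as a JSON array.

D: 3·8 = 24 | 2·0+1·0+4·6 = 24
A: 3·7 = 21 | 2·0+1·5+4·4 = 21
X: 3·5 = 15 | 2·1+1·5+4·2 = 15
B: 3·4 = 12 | 2·0+1·0+4·3 = 12
gcd(3,2,1,4) = 1

Coefficients: [3, 2, 1, 4]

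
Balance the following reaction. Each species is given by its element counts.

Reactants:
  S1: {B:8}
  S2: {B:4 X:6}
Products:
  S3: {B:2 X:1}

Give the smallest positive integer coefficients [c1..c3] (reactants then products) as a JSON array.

B: 1·8+1·4 = 12 | 6·2 = 12
X: 1·0+1·6 = 6 | 6·1 = 6
gcd(1,1,6) = 1

Coefficients: [1, 1, 6]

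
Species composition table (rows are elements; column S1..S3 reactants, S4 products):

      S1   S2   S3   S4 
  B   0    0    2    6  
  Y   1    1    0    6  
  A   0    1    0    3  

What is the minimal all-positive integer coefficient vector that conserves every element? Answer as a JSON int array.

B: 3·0+3·0+3·2 = 6 | 1·6 = 6
Y: 3·1+3·1+3·0 = 6 | 1·6 = 6
A: 3·0+3·1+3·0 = 3 | 1·3 = 3
gcd(3,3,3,1) = 1

Coefficients: [3, 3, 3, 1]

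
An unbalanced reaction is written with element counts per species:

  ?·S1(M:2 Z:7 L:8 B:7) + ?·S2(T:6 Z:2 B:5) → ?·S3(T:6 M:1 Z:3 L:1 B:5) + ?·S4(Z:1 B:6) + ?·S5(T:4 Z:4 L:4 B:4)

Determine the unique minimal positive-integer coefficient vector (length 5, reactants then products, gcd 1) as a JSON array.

Coefficients: [2, 6, 4, 2, 3]

T: 2·0+6·6 = 36 | 4·6+2·0+3·4 = 36
M: 2·2+6·0 = 4 | 4·1+2·0+3·0 = 4
Z: 2·7+6·2 = 26 | 4·3+2·1+3·4 = 26
L: 2·8+6·0 = 16 | 4·1+2·0+3·4 = 16
B: 2·7+6·5 = 44 | 4·5+2·6+3·4 = 44
gcd(2,6,4,2,3) = 1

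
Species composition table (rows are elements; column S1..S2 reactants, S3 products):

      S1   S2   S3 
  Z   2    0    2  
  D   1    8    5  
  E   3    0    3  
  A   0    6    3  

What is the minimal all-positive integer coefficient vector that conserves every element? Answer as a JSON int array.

Z: 2·2+1·0 = 4 | 2·2 = 4
D: 2·1+1·8 = 10 | 2·5 = 10
E: 2·3+1·0 = 6 | 2·3 = 6
A: 2·0+1·6 = 6 | 2·3 = 6
gcd(2,1,2) = 1

Coefficients: [2, 1, 2]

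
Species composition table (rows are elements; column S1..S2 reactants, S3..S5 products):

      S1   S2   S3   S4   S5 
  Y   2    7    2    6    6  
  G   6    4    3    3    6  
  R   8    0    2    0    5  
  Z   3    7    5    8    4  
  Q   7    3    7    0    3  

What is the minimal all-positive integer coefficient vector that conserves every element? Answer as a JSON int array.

Coefficients: [5, 6, 5, 1, 6]

Y: 5·2+6·7 = 52 | 5·2+1·6+6·6 = 52
G: 5·6+6·4 = 54 | 5·3+1·3+6·6 = 54
R: 5·8+6·0 = 40 | 5·2+1·0+6·5 = 40
Z: 5·3+6·7 = 57 | 5·5+1·8+6·4 = 57
Q: 5·7+6·3 = 53 | 5·7+1·0+6·3 = 53
gcd(5,6,5,1,6) = 1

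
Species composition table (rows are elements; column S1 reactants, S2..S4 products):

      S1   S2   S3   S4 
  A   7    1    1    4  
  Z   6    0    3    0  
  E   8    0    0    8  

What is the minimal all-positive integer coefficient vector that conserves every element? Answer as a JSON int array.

Coefficients: [1, 1, 2, 1]

A: 1·7 = 7 | 1·1+2·1+1·4 = 7
Z: 1·6 = 6 | 1·0+2·3+1·0 = 6
E: 1·8 = 8 | 1·0+2·0+1·8 = 8
gcd(1,1,2,1) = 1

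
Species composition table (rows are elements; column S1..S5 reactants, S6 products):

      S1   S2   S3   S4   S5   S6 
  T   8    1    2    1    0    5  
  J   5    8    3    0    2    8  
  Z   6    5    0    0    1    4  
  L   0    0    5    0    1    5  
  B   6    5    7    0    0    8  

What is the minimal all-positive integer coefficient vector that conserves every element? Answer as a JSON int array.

T: 1·8+1·1+3·2+5·1+5·0 = 20 | 4·5 = 20
J: 1·5+1·8+3·3+5·0+5·2 = 32 | 4·8 = 32
Z: 1·6+1·5+3·0+5·0+5·1 = 16 | 4·4 = 16
L: 1·0+1·0+3·5+5·0+5·1 = 20 | 4·5 = 20
B: 1·6+1·5+3·7+5·0+5·0 = 32 | 4·8 = 32
gcd(1,1,3,5,5,4) = 1

Coefficients: [1, 1, 3, 5, 5, 4]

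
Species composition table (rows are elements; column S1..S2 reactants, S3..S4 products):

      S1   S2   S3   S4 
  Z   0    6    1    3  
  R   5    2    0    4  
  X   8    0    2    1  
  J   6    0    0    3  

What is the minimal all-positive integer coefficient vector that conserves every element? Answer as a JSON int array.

Coefficients: [2, 3, 6, 4]

Z: 2·0+3·6 = 18 | 6·1+4·3 = 18
R: 2·5+3·2 = 16 | 6·0+4·4 = 16
X: 2·8+3·0 = 16 | 6·2+4·1 = 16
J: 2·6+3·0 = 12 | 6·0+4·3 = 12
gcd(2,3,6,4) = 1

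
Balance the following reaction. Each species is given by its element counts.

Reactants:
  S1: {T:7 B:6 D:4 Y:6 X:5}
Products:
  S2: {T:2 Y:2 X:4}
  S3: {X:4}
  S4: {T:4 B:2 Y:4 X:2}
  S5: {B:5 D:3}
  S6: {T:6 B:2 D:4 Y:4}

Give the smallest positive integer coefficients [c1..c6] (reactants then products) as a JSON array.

Coefficients: [6, 2, 3, 5, 4, 3]

T: 6·7 = 42 | 2·2+3·0+5·4+4·0+3·6 = 42
B: 6·6 = 36 | 2·0+3·0+5·2+4·5+3·2 = 36
D: 6·4 = 24 | 2·0+3·0+5·0+4·3+3·4 = 24
Y: 6·6 = 36 | 2·2+3·0+5·4+4·0+3·4 = 36
X: 6·5 = 30 | 2·4+3·4+5·2+4·0+3·0 = 30
gcd(6,2,3,5,4,3) = 1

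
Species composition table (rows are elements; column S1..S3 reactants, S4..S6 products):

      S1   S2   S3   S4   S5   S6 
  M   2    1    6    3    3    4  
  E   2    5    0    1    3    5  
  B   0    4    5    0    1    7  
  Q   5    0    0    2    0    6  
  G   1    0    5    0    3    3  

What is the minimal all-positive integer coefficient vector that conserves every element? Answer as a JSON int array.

Coefficients: [6, 4, 3, 3, 3, 4]

M: 6·2+4·1+3·6 = 34 | 3·3+3·3+4·4 = 34
E: 6·2+4·5+3·0 = 32 | 3·1+3·3+4·5 = 32
B: 6·0+4·4+3·5 = 31 | 3·0+3·1+4·7 = 31
Q: 6·5+4·0+3·0 = 30 | 3·2+3·0+4·6 = 30
G: 6·1+4·0+3·5 = 21 | 3·0+3·3+4·3 = 21
gcd(6,4,3,3,3,4) = 1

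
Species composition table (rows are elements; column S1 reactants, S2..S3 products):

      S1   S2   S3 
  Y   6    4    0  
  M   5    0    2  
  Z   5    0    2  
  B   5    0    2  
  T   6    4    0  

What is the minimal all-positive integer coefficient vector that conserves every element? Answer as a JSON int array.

Coefficients: [2, 3, 5]

Y: 2·6 = 12 | 3·4+5·0 = 12
M: 2·5 = 10 | 3·0+5·2 = 10
Z: 2·5 = 10 | 3·0+5·2 = 10
B: 2·5 = 10 | 3·0+5·2 = 10
T: 2·6 = 12 | 3·4+5·0 = 12
gcd(2,3,5) = 1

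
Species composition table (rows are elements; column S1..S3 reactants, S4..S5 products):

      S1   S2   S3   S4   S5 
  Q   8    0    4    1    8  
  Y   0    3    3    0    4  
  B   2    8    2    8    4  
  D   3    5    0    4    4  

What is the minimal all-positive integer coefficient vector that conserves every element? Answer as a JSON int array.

Q: 5·8+5·0+3·4 = 52 | 4·1+6·8 = 52
Y: 5·0+5·3+3·3 = 24 | 4·0+6·4 = 24
B: 5·2+5·8+3·2 = 56 | 4·8+6·4 = 56
D: 5·3+5·5+3·0 = 40 | 4·4+6·4 = 40
gcd(5,5,3,4,6) = 1

Coefficients: [5, 5, 3, 4, 6]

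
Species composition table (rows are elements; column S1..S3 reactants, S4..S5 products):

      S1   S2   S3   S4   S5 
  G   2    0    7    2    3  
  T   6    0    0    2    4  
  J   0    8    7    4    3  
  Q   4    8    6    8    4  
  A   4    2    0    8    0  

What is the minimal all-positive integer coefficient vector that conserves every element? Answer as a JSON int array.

G: 5·2+2·0+2·7 = 24 | 3·2+6·3 = 24
T: 5·6+2·0+2·0 = 30 | 3·2+6·4 = 30
J: 5·0+2·8+2·7 = 30 | 3·4+6·3 = 30
Q: 5·4+2·8+2·6 = 48 | 3·8+6·4 = 48
A: 5·4+2·2+2·0 = 24 | 3·8+6·0 = 24
gcd(5,2,2,3,6) = 1

Coefficients: [5, 2, 2, 3, 6]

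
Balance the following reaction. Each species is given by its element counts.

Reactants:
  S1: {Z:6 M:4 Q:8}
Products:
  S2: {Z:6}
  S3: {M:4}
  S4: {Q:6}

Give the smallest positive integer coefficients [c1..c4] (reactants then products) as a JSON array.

Z: 3·6 = 18 | 3·6+3·0+4·0 = 18
M: 3·4 = 12 | 3·0+3·4+4·0 = 12
Q: 3·8 = 24 | 3·0+3·0+4·6 = 24
gcd(3,3,3,4) = 1

Coefficients: [3, 3, 3, 4]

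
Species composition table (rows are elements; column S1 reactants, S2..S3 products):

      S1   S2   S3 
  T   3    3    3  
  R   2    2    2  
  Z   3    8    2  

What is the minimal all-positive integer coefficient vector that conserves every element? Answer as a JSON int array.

T: 6·3 = 18 | 1·3+5·3 = 18
R: 6·2 = 12 | 1·2+5·2 = 12
Z: 6·3 = 18 | 1·8+5·2 = 18
gcd(6,1,5) = 1

Coefficients: [6, 1, 5]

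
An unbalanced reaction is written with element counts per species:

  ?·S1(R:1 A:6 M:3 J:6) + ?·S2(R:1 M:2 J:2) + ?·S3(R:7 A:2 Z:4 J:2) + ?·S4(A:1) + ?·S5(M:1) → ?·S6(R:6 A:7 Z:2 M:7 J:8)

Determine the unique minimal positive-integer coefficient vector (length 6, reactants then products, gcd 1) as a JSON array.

Coefficients: [1, 4, 1, 6, 3, 2]

R: 1·1+4·1+1·7+6·0+3·0 = 12 | 2·6 = 12
A: 1·6+4·0+1·2+6·1+3·0 = 14 | 2·7 = 14
Z: 1·0+4·0+1·4+6·0+3·0 = 4 | 2·2 = 4
M: 1·3+4·2+1·0+6·0+3·1 = 14 | 2·7 = 14
J: 1·6+4·2+1·2+6·0+3·0 = 16 | 2·8 = 16
gcd(1,4,1,6,3,2) = 1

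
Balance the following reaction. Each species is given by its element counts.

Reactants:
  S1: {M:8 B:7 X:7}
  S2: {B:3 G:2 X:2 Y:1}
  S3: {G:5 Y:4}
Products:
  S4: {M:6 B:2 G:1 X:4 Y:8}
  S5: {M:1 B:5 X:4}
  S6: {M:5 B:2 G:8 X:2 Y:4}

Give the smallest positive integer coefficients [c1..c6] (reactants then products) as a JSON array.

Coefficients: [4, 4, 5, 1, 6, 4]

M: 4·8+4·0+5·0 = 32 | 1·6+6·1+4·5 = 32
B: 4·7+4·3+5·0 = 40 | 1·2+6·5+4·2 = 40
G: 4·0+4·2+5·5 = 33 | 1·1+6·0+4·8 = 33
X: 4·7+4·2+5·0 = 36 | 1·4+6·4+4·2 = 36
Y: 4·0+4·1+5·4 = 24 | 1·8+6·0+4·4 = 24
gcd(4,4,5,1,6,4) = 1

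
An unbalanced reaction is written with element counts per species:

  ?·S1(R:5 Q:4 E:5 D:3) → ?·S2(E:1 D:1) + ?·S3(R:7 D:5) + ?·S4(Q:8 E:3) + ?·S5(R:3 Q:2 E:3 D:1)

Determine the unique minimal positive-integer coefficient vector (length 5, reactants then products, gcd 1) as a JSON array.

R: 5·5 = 25 | 4·0+1·7+1·0+6·3 = 25
Q: 5·4 = 20 | 4·0+1·0+1·8+6·2 = 20
E: 5·5 = 25 | 4·1+1·0+1·3+6·3 = 25
D: 5·3 = 15 | 4·1+1·5+1·0+6·1 = 15
gcd(5,4,1,1,6) = 1

Coefficients: [5, 4, 1, 1, 6]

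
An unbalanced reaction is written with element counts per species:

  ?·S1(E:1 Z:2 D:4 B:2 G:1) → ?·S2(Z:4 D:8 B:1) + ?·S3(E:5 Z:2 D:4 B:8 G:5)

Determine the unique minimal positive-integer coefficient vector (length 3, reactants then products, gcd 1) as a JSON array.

Coefficients: [5, 2, 1]

E: 5·1 = 5 | 2·0+1·5 = 5
Z: 5·2 = 10 | 2·4+1·2 = 10
D: 5·4 = 20 | 2·8+1·4 = 20
B: 5·2 = 10 | 2·1+1·8 = 10
G: 5·1 = 5 | 2·0+1·5 = 5
gcd(5,2,1) = 1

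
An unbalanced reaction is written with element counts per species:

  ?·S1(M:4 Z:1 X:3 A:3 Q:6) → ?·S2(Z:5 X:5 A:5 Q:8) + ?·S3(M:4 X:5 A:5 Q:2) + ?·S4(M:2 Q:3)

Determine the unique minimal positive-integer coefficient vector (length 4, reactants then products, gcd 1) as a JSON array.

M: 5·4 = 20 | 1·0+2·4+6·2 = 20
Z: 5·1 = 5 | 1·5+2·0+6·0 = 5
X: 5·3 = 15 | 1·5+2·5+6·0 = 15
A: 5·3 = 15 | 1·5+2·5+6·0 = 15
Q: 5·6 = 30 | 1·8+2·2+6·3 = 30
gcd(5,1,2,6) = 1

Coefficients: [5, 1, 2, 6]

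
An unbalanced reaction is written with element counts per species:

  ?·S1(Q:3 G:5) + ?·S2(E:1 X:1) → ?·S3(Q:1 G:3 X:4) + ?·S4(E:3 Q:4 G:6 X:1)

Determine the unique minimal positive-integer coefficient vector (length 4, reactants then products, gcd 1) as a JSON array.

E: 3·0+6·1 = 6 | 1·0+2·3 = 6
Q: 3·3+6·0 = 9 | 1·1+2·4 = 9
G: 3·5+6·0 = 15 | 1·3+2·6 = 15
X: 3·0+6·1 = 6 | 1·4+2·1 = 6
gcd(3,6,1,2) = 1

Coefficients: [3, 6, 1, 2]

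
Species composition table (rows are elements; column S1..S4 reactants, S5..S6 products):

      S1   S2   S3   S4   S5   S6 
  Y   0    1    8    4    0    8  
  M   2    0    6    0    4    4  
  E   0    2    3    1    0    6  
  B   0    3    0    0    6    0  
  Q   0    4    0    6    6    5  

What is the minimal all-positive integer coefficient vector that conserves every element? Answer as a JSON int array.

Coefficients: [5, 4, 1, 1, 2, 2]

Y: 5·0+4·1+1·8+1·4 = 16 | 2·0+2·8 = 16
M: 5·2+4·0+1·6+1·0 = 16 | 2·4+2·4 = 16
E: 5·0+4·2+1·3+1·1 = 12 | 2·0+2·6 = 12
B: 5·0+4·3+1·0+1·0 = 12 | 2·6+2·0 = 12
Q: 5·0+4·4+1·0+1·6 = 22 | 2·6+2·5 = 22
gcd(5,4,1,1,2,2) = 1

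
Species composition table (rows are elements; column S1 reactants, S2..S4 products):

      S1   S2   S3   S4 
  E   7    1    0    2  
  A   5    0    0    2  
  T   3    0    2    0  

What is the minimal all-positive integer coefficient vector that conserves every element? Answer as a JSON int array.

E: 2·7 = 14 | 4·1+3·0+5·2 = 14
A: 2·5 = 10 | 4·0+3·0+5·2 = 10
T: 2·3 = 6 | 4·0+3·2+5·0 = 6
gcd(2,4,3,5) = 1

Coefficients: [2, 4, 3, 5]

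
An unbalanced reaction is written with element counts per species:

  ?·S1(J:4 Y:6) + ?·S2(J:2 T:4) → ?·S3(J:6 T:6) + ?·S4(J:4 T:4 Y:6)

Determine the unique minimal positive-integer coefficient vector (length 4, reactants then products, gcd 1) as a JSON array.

Coefficients: [3, 6, 2, 3]

J: 3·4+6·2 = 24 | 2·6+3·4 = 24
T: 3·0+6·4 = 24 | 2·6+3·4 = 24
Y: 3·6+6·0 = 18 | 2·0+3·6 = 18
gcd(3,6,2,3) = 1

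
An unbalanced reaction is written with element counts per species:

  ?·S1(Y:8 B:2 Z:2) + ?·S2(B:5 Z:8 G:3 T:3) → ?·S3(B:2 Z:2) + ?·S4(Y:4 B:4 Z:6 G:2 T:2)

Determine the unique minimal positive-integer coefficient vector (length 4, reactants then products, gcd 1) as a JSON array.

Coefficients: [3, 4, 1, 6]

Y: 3·8+4·0 = 24 | 1·0+6·4 = 24
B: 3·2+4·5 = 26 | 1·2+6·4 = 26
Z: 3·2+4·8 = 38 | 1·2+6·6 = 38
G: 3·0+4·3 = 12 | 1·0+6·2 = 12
T: 3·0+4·3 = 12 | 1·0+6·2 = 12
gcd(3,4,1,6) = 1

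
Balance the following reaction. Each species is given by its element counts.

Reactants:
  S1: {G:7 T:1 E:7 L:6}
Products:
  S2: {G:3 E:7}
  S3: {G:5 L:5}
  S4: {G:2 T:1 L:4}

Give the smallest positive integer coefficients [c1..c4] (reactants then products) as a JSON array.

Coefficients: [5, 5, 2, 5]

G: 5·7 = 35 | 5·3+2·5+5·2 = 35
T: 5·1 = 5 | 5·0+2·0+5·1 = 5
E: 5·7 = 35 | 5·7+2·0+5·0 = 35
L: 5·6 = 30 | 5·0+2·5+5·4 = 30
gcd(5,5,2,5) = 1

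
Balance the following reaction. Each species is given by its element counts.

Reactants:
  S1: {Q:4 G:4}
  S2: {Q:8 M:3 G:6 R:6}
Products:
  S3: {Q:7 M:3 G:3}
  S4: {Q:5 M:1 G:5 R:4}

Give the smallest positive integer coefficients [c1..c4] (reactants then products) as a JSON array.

Coefficients: [3, 4, 2, 6]

Q: 3·4+4·8 = 44 | 2·7+6·5 = 44
M: 3·0+4·3 = 12 | 2·3+6·1 = 12
G: 3·4+4·6 = 36 | 2·3+6·5 = 36
R: 3·0+4·6 = 24 | 2·0+6·4 = 24
gcd(3,4,2,6) = 1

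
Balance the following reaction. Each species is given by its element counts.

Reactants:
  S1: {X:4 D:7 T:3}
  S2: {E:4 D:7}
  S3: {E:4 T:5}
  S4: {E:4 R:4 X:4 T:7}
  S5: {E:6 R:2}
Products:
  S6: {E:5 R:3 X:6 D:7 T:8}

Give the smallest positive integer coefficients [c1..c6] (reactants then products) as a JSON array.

Coefficients: [5, 1, 1, 4, 1, 6]

E: 5·0+1·4+1·4+4·4+1·6 = 30 | 6·5 = 30
R: 5·0+1·0+1·0+4·4+1·2 = 18 | 6·3 = 18
X: 5·4+1·0+1·0+4·4+1·0 = 36 | 6·6 = 36
D: 5·7+1·7+1·0+4·0+1·0 = 42 | 6·7 = 42
T: 5·3+1·0+1·5+4·7+1·0 = 48 | 6·8 = 48
gcd(5,1,1,4,1,6) = 1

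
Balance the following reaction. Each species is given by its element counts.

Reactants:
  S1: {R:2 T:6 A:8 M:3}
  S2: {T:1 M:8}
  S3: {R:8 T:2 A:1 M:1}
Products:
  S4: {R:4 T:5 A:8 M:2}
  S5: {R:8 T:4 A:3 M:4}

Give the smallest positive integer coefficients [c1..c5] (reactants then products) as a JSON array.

R: 2·2+1·0+4·8 = 36 | 1·4+4·8 = 36
T: 2·6+1·1+4·2 = 21 | 1·5+4·4 = 21
A: 2·8+1·0+4·1 = 20 | 1·8+4·3 = 20
M: 2·3+1·8+4·1 = 18 | 1·2+4·4 = 18
gcd(2,1,4,1,4) = 1

Coefficients: [2, 1, 4, 1, 4]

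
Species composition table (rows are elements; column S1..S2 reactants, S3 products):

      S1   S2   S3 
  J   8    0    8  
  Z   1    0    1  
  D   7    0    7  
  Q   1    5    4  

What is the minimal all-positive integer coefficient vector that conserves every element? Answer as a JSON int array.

J: 5·8+3·0 = 40 | 5·8 = 40
Z: 5·1+3·0 = 5 | 5·1 = 5
D: 5·7+3·0 = 35 | 5·7 = 35
Q: 5·1+3·5 = 20 | 5·4 = 20
gcd(5,3,5) = 1

Coefficients: [5, 3, 5]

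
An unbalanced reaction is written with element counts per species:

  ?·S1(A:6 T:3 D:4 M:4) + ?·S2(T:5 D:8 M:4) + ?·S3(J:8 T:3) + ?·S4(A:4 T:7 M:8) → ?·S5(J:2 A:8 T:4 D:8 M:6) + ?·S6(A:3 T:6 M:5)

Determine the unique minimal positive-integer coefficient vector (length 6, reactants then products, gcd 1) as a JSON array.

J: 6·0+1·0+1·8+2·0 = 8 | 4·2+4·0 = 8
A: 6·6+1·0+1·0+2·4 = 44 | 4·8+4·3 = 44
T: 6·3+1·5+1·3+2·7 = 40 | 4·4+4·6 = 40
D: 6·4+1·8+1·0+2·0 = 32 | 4·8+4·0 = 32
M: 6·4+1·4+1·0+2·8 = 44 | 4·6+4·5 = 44
gcd(6,1,1,2,4,4) = 1

Coefficients: [6, 1, 1, 2, 4, 4]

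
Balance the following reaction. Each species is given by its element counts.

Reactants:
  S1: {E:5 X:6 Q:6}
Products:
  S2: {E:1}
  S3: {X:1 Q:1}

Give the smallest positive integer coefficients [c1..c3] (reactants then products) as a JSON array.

Coefficients: [1, 5, 6]

E: 1·5 = 5 | 5·1+6·0 = 5
X: 1·6 = 6 | 5·0+6·1 = 6
Q: 1·6 = 6 | 5·0+6·1 = 6
gcd(1,5,6) = 1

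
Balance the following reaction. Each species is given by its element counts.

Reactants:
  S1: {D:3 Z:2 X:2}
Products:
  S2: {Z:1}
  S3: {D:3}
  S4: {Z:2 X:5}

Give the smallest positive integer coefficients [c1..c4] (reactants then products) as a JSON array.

Coefficients: [5, 6, 5, 2]

D: 5·3 = 15 | 6·0+5·3+2·0 = 15
Z: 5·2 = 10 | 6·1+5·0+2·2 = 10
X: 5·2 = 10 | 6·0+5·0+2·5 = 10
gcd(5,6,5,2) = 1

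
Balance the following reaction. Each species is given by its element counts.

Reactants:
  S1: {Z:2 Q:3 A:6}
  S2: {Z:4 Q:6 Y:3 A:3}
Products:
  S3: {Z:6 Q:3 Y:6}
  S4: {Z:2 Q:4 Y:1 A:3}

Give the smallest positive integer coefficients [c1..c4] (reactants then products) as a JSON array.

Coefficients: [1, 4, 1, 6]

Z: 1·2+4·4 = 18 | 1·6+6·2 = 18
Q: 1·3+4·6 = 27 | 1·3+6·4 = 27
Y: 1·0+4·3 = 12 | 1·6+6·1 = 12
A: 1·6+4·3 = 18 | 1·0+6·3 = 18
gcd(1,4,1,6) = 1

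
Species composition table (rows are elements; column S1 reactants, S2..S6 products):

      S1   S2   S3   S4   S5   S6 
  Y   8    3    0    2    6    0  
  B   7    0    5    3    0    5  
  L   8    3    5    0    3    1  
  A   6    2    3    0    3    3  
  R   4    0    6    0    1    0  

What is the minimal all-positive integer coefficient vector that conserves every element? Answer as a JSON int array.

Y: 5·8 = 40 | 6·3+3·0+5·2+2·6+1·0 = 40
B: 5·7 = 35 | 6·0+3·5+5·3+2·0+1·5 = 35
L: 5·8 = 40 | 6·3+3·5+5·0+2·3+1·1 = 40
A: 5·6 = 30 | 6·2+3·3+5·0+2·3+1·3 = 30
R: 5·4 = 20 | 6·0+3·6+5·0+2·1+1·0 = 20
gcd(5,6,3,5,2,1) = 1

Coefficients: [5, 6, 3, 5, 2, 1]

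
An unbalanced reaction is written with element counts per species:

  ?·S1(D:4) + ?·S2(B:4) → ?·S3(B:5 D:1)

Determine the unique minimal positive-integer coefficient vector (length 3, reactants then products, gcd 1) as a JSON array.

Coefficients: [1, 5, 4]

B: 1·0+5·4 = 20 | 4·5 = 20
D: 1·4+5·0 = 4 | 4·1 = 4
gcd(1,5,4) = 1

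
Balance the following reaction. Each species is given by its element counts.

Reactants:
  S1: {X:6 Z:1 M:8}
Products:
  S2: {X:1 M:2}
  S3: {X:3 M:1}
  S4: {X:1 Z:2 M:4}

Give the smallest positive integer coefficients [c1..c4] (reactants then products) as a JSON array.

X: 2·6 = 12 | 5·1+2·3+1·1 = 12
Z: 2·1 = 2 | 5·0+2·0+1·2 = 2
M: 2·8 = 16 | 5·2+2·1+1·4 = 16
gcd(2,5,2,1) = 1

Coefficients: [2, 5, 2, 1]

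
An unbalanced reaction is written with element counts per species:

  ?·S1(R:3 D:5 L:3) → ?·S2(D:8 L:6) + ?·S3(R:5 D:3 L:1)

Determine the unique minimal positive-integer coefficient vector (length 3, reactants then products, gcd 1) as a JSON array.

Coefficients: [5, 2, 3]

R: 5·3 = 15 | 2·0+3·5 = 15
D: 5·5 = 25 | 2·8+3·3 = 25
L: 5·3 = 15 | 2·6+3·1 = 15
gcd(5,2,3) = 1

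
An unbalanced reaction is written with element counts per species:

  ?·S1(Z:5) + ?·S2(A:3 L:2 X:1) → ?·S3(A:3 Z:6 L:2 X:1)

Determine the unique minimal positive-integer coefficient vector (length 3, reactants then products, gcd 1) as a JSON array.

Coefficients: [6, 5, 5]

A: 6·0+5·3 = 15 | 5·3 = 15
Z: 6·5+5·0 = 30 | 5·6 = 30
L: 6·0+5·2 = 10 | 5·2 = 10
X: 6·0+5·1 = 5 | 5·1 = 5
gcd(6,5,5) = 1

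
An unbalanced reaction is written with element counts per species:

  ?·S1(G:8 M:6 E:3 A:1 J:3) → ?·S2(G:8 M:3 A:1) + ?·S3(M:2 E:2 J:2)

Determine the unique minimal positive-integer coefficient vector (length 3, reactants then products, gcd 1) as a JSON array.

G: 2·8 = 16 | 2·8+3·0 = 16
M: 2·6 = 12 | 2·3+3·2 = 12
E: 2·3 = 6 | 2·0+3·2 = 6
A: 2·1 = 2 | 2·1+3·0 = 2
J: 2·3 = 6 | 2·0+3·2 = 6
gcd(2,2,3) = 1

Coefficients: [2, 2, 3]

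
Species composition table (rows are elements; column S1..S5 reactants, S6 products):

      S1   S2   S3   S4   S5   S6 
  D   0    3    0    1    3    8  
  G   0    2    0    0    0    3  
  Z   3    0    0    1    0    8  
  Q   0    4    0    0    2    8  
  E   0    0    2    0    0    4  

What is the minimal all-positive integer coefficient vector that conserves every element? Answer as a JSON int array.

D: 5·0+3·3+4·0+1·1+2·3 = 16 | 2·8 = 16
G: 5·0+3·2+4·0+1·0+2·0 = 6 | 2·3 = 6
Z: 5·3+3·0+4·0+1·1+2·0 = 16 | 2·8 = 16
Q: 5·0+3·4+4·0+1·0+2·2 = 16 | 2·8 = 16
E: 5·0+3·0+4·2+1·0+2·0 = 8 | 2·4 = 8
gcd(5,3,4,1,2,2) = 1

Coefficients: [5, 3, 4, 1, 2, 2]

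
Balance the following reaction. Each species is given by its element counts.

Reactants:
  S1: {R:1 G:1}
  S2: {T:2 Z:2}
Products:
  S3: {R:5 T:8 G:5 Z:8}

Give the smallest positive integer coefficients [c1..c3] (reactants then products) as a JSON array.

R: 5·1+4·0 = 5 | 1·5 = 5
T: 5·0+4·2 = 8 | 1·8 = 8
G: 5·1+4·0 = 5 | 1·5 = 5
Z: 5·0+4·2 = 8 | 1·8 = 8
gcd(5,4,1) = 1

Coefficients: [5, 4, 1]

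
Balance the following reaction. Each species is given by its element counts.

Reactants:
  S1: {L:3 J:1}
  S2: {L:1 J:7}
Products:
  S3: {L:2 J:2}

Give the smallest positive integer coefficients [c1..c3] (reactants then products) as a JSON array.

L: 3·3+1·1 = 10 | 5·2 = 10
J: 3·1+1·7 = 10 | 5·2 = 10
gcd(3,1,5) = 1

Coefficients: [3, 1, 5]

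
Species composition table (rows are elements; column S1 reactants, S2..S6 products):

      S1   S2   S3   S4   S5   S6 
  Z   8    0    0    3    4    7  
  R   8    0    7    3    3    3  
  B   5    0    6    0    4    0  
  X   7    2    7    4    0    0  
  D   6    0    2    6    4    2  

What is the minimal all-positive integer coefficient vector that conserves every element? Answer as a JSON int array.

Coefficients: [4, 5, 2, 1, 2, 3]

Z: 4·8 = 32 | 5·0+2·0+1·3+2·4+3·7 = 32
R: 4·8 = 32 | 5·0+2·7+1·3+2·3+3·3 = 32
B: 4·5 = 20 | 5·0+2·6+1·0+2·4+3·0 = 20
X: 4·7 = 28 | 5·2+2·7+1·4+2·0+3·0 = 28
D: 4·6 = 24 | 5·0+2·2+1·6+2·4+3·2 = 24
gcd(4,5,2,1,2,3) = 1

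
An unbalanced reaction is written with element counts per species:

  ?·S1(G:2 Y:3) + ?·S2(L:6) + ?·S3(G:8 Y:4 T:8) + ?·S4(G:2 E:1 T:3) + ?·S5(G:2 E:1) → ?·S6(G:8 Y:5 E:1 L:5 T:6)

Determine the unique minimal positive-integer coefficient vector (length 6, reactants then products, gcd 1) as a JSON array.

Coefficients: [6, 5, 3, 4, 2, 6]

G: 6·2+5·0+3·8+4·2+2·2 = 48 | 6·8 = 48
Y: 6·3+5·0+3·4+4·0+2·0 = 30 | 6·5 = 30
E: 6·0+5·0+3·0+4·1+2·1 = 6 | 6·1 = 6
L: 6·0+5·6+3·0+4·0+2·0 = 30 | 6·5 = 30
T: 6·0+5·0+3·8+4·3+2·0 = 36 | 6·6 = 36
gcd(6,5,3,4,2,6) = 1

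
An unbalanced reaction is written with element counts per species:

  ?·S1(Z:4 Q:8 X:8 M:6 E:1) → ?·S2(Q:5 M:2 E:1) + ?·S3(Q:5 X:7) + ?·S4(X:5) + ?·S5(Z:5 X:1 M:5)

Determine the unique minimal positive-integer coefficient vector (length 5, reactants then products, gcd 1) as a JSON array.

Coefficients: [5, 5, 3, 3, 4]

Z: 5·4 = 20 | 5·0+3·0+3·0+4·5 = 20
Q: 5·8 = 40 | 5·5+3·5+3·0+4·0 = 40
X: 5·8 = 40 | 5·0+3·7+3·5+4·1 = 40
M: 5·6 = 30 | 5·2+3·0+3·0+4·5 = 30
E: 5·1 = 5 | 5·1+3·0+3·0+4·0 = 5
gcd(5,5,3,3,4) = 1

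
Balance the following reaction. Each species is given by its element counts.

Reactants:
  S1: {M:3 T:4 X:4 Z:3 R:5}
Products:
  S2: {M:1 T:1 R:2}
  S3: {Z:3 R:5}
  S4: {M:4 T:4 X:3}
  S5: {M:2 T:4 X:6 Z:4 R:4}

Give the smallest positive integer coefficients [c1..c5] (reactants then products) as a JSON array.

M: 6·3 = 18 | 4·1+2·0+2·4+3·2 = 18
T: 6·4 = 24 | 4·1+2·0+2·4+3·4 = 24
X: 6·4 = 24 | 4·0+2·0+2·3+3·6 = 24
Z: 6·3 = 18 | 4·0+2·3+2·0+3·4 = 18
R: 6·5 = 30 | 4·2+2·5+2·0+3·4 = 30
gcd(6,4,2,2,3) = 1

Coefficients: [6, 4, 2, 2, 3]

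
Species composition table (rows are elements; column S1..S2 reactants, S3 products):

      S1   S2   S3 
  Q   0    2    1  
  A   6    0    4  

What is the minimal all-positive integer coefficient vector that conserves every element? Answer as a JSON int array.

Q: 4·0+3·2 = 6 | 6·1 = 6
A: 4·6+3·0 = 24 | 6·4 = 24
gcd(4,3,6) = 1

Coefficients: [4, 3, 6]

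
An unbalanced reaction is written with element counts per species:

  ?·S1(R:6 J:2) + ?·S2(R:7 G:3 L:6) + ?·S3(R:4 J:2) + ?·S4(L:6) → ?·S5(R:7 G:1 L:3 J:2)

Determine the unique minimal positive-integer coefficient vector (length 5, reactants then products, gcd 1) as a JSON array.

Coefficients: [2, 2, 4, 1, 6]

R: 2·6+2·7+4·4+1·0 = 42 | 6·7 = 42
G: 2·0+2·3+4·0+1·0 = 6 | 6·1 = 6
L: 2·0+2·6+4·0+1·6 = 18 | 6·3 = 18
J: 2·2+2·0+4·2+1·0 = 12 | 6·2 = 12
gcd(2,2,4,1,6) = 1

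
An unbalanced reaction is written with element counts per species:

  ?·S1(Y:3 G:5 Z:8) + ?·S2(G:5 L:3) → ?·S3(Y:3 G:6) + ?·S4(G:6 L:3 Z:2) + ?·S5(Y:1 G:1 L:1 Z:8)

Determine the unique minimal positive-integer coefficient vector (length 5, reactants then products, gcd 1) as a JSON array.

Y: 4·3+5·0 = 12 | 3·3+4·0+3·1 = 12
G: 4·5+5·5 = 45 | 3·6+4·6+3·1 = 45
L: 4·0+5·3 = 15 | 3·0+4·3+3·1 = 15
Z: 4·8+5·0 = 32 | 3·0+4·2+3·8 = 32
gcd(4,5,3,4,3) = 1

Coefficients: [4, 5, 3, 4, 3]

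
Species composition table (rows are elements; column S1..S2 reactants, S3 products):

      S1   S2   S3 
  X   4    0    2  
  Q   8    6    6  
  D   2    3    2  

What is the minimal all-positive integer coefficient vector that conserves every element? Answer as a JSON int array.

X: 3·4+2·0 = 12 | 6·2 = 12
Q: 3·8+2·6 = 36 | 6·6 = 36
D: 3·2+2·3 = 12 | 6·2 = 12
gcd(3,2,6) = 1

Coefficients: [3, 2, 6]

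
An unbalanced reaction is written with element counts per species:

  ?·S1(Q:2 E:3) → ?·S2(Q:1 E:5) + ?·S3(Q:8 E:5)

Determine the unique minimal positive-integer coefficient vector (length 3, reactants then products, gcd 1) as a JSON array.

Q: 5·2 = 10 | 2·1+1·8 = 10
E: 5·3 = 15 | 2·5+1·5 = 15
gcd(5,2,1) = 1

Coefficients: [5, 2, 1]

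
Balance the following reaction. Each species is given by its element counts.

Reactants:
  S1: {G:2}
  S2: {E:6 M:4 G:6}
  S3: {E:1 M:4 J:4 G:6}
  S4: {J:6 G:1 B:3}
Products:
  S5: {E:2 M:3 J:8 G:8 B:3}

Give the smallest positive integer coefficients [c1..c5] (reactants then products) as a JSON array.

Coefficients: [5, 1, 2, 4, 4]

E: 5·0+1·6+2·1+4·0 = 8 | 4·2 = 8
M: 5·0+1·4+2·4+4·0 = 12 | 4·3 = 12
J: 5·0+1·0+2·4+4·6 = 32 | 4·8 = 32
G: 5·2+1·6+2·6+4·1 = 32 | 4·8 = 32
B: 5·0+1·0+2·0+4·3 = 12 | 4·3 = 12
gcd(5,1,2,4,4) = 1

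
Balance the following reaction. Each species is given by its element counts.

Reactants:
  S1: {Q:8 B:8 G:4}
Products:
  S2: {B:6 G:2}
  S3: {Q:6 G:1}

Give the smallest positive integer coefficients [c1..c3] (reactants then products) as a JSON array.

Coefficients: [3, 4, 4]

Q: 3·8 = 24 | 4·0+4·6 = 24
B: 3·8 = 24 | 4·6+4·0 = 24
G: 3·4 = 12 | 4·2+4·1 = 12
gcd(3,4,4) = 1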